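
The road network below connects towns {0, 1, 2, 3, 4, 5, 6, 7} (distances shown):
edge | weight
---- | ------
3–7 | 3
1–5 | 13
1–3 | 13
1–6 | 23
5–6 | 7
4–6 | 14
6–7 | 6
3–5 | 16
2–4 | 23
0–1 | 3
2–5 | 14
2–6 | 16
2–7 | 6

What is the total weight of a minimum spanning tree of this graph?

Kruskal: consider edges lightest-first.
0–1 (3): add — endpoints in different components.
3–7 (3): add — endpoints in different components.
2–7 (6): add — endpoints in different components.
6–7 (6): add — endpoints in different components.
5–6 (7): add — endpoints in different components.
1–3 (13): add — endpoints in different components.
1–5 (13): skip — 1 and 5 already connected.
2–5 (14): skip — 2 and 5 already connected.
4–6 (14): add — endpoints in different components.
MST edges: 0–1, 3–7, 2–7, 6–7, 5–6, 1–3, 4–6; total weight 3+3+6+6+7+13+14 = 52.

52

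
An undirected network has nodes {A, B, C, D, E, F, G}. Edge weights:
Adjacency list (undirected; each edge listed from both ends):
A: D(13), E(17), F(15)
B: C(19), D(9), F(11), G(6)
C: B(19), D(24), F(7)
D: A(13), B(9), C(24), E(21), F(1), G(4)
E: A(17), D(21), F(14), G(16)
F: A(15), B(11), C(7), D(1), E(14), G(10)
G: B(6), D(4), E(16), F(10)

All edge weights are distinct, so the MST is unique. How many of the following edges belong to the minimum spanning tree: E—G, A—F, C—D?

0

Kruskal's algorithm — process edges by increasing weight (ties by edge label):
D—F (1): add — endpoints in different components.
D—G (4): add — endpoints in different components.
B—G (6): add — endpoints in different components.
C—F (7): add — endpoints in different components.
B—D (9): skip — B and D already connected.
F—G (10): skip — F and G already connected.
B—F (11): skip — B and F already connected.
A—D (13): add — endpoints in different components.
E—F (14): add — endpoints in different components.
MST edge set: {D—F, D—G, B—G, C—F, A—D, E—F}.
Of the listed edges, {} are in the MST → 0.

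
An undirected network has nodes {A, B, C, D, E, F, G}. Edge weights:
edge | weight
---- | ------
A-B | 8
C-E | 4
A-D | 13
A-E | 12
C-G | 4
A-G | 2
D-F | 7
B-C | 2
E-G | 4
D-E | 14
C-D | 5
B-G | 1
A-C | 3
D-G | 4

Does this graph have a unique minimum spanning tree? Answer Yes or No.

Kruskal's algorithm — process edges by increasing weight (ties by edge label):
B-G (1): add — endpoints in different components.
A-G (2): add — endpoints in different components.
B-C (2): add — endpoints in different components.
A-C (3): skip — A and C already connected.
C-E (4): add — endpoints in different components.
C-G (4): skip — C and G already connected.
D-G (4): add — endpoints in different components.
E-G (4): skip — E and G already connected.
C-D (5): skip — C and D already connected.
D-F (7): add — endpoints in different components.
Non-tree edge E-G has weight 4, equal to the heaviest edge on its tree cycle — swapping gives another MST of the same weight. Not unique.

No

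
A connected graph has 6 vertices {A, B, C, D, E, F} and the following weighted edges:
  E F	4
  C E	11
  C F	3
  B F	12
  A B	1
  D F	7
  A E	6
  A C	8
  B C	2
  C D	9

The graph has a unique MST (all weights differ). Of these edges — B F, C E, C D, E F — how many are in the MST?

Kruskal: consider edges lightest-first.
A B (1): add. Components now {A,B} {C} {D} {E} {F}
B C (2): add. Components now {A,B,C} {D} {E} {F}
C F (3): add. Components now {A,B,C,F} {D} {E}
E F (4): add. Components now {A,B,C,E,F} {D}
A E (6): skip — A and E already connected.
D F (7): add. Components now {A,B,C,D,E,F}
MST edge set: {A B, B C, C F, E F, D F}.
Of the listed edges, {E F} are in the MST → 1.

1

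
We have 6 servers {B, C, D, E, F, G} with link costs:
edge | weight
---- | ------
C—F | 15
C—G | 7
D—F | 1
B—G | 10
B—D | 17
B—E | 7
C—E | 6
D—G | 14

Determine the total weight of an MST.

Prim's algorithm from F:
Step 1: frontier [D—F 1, C—F 15] → take D—F (1); add D.
Step 2: frontier [D—G 14, B—D 17, C—F 15] → take D—G (14); add G.
Step 3: frontier [B—D 17, C—F 15, C—G 7, B—G 10] → take C—G (7); add C.
Step 4: frontier [C—E 6, B—D 17, B—G 10] → take C—E (6); add E.
Step 5: frontier [B—D 17, B—E 7, B—G 10] → take B—E (7); add B.
MST edges: D—F, D—G, C—G, C—E, B—E; total weight 1+14+7+6+7 = 35.

35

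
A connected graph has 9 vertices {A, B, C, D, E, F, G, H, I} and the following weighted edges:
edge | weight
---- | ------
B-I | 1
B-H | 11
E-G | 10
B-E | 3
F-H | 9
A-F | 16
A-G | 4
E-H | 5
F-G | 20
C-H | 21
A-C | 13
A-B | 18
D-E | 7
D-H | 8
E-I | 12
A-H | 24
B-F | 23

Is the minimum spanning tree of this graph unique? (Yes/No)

Sort edges by weight, then run Kruskal:
B-I (1): add — endpoints in different components.
B-E (3): add — endpoints in different components.
A-G (4): add — endpoints in different components.
E-H (5): add — endpoints in different components.
D-E (7): add — endpoints in different components.
D-H (8): skip — D and H already connected.
F-H (9): add — endpoints in different components.
E-G (10): add — endpoints in different components.
B-H (11): skip — B and H already connected.
E-I (12): skip — E and I already connected.
A-C (13): add — endpoints in different components.
Every non-tree edge has weight strictly greater than the heaviest edge on the tree path between its endpoints, so the MST is unique.

Yes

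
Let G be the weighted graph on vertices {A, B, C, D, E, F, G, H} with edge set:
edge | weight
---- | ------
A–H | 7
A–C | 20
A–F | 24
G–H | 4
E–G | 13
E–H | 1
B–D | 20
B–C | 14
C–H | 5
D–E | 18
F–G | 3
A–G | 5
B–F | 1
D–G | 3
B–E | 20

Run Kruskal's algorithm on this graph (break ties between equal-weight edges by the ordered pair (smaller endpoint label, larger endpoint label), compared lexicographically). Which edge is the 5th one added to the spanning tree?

G-H

Sort edges by weight, then run Kruskal:
B–F (1): add — endpoints in different components.
E–H (1): add — endpoints in different components.
D–G (3): add — endpoints in different components.
F–G (3): add — endpoints in different components.
G–H (4): add — endpoints in different components.
A–G (5): add — endpoints in different components.
C–H (5): add — endpoints in different components.
The 5th edge added is G–H.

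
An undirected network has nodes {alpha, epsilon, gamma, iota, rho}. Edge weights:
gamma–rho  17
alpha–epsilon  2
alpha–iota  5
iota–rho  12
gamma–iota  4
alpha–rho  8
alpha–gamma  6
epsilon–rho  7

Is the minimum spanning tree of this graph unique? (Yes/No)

Yes

Kruskal: consider edges lightest-first.
alpha–epsilon (2): add. Components now {alpha,epsilon} {iota} {rho} {gamma}
gamma–iota (4): add. Components now {alpha,epsilon} {gamma,iota} {rho}
alpha–iota (5): add. Components now {alpha,epsilon,gamma,iota} {rho}
alpha–gamma (6): skip — alpha and gamma already connected.
epsilon–rho (7): add. Components now {alpha,epsilon,gamma,iota,rho}
Every non-tree edge has weight strictly greater than the heaviest edge on the tree path between its endpoints, so the MST is unique.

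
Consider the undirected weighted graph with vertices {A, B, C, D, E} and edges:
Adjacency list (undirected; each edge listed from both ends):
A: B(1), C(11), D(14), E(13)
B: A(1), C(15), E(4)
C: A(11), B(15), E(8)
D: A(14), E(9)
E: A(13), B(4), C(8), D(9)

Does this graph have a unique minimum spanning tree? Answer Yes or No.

Yes

Sort edges by weight, then run Kruskal:
A-B (1): add — endpoints in different components.
B-E (4): add — endpoints in different components.
C-E (8): add — endpoints in different components.
D-E (9): add — endpoints in different components.
Every non-tree edge has weight strictly greater than the heaviest edge on the tree path between its endpoints, so the MST is unique.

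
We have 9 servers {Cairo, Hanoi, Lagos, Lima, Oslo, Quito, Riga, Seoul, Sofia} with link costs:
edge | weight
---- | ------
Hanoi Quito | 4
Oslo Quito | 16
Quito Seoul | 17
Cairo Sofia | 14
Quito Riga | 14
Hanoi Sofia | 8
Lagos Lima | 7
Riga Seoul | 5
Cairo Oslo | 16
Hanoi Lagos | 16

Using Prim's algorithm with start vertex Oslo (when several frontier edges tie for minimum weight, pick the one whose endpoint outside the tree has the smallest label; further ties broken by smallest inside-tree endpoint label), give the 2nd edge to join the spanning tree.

Cairo-Sofia

Grow the tree from Oslo using Prim:
Step 1: frontier [Cairo Oslo 16, Oslo Quito 16] → take Cairo Oslo (16); add Cairo.
Step 2: frontier [Cairo Sofia 14, Oslo Quito 16] → take Cairo Sofia (14); add Sofia.
Step 3: frontier [Oslo Quito 16, Hanoi Sofia 8] → take Hanoi Sofia (8); add Hanoi.
Step 4: frontier [Hanoi Quito 4, Hanoi Lagos 16, Oslo Quito 16] → take Hanoi Quito (4); add Quito.
Step 5: frontier [Hanoi Lagos 16, Quito Riga 14, Quito Seoul 17] → take Quito Riga (14); add Riga.
Step 6: frontier [Hanoi Lagos 16, Quito Seoul 17, Riga Seoul 5] → take Riga Seoul (5); add Seoul.
Step 7: frontier [Hanoi Lagos 16] → take Hanoi Lagos (16); add Lagos.
Step 8: frontier [Lagos Lima 7] → take Lagos Lima (7); add Lima.
The 2nd edge added is Cairo Sofia.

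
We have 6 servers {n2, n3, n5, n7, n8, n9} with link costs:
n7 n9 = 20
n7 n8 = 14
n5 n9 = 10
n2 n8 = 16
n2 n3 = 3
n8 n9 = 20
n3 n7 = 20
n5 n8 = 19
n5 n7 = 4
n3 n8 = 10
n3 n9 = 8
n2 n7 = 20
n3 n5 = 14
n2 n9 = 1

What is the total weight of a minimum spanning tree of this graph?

28

Prim's algorithm from n3:
Step 1: cheapest edge leaving the tree is n2 n3 (3); add n2.
Step 2: cheapest edge leaving the tree is n2 n9 (1); add n9.
Step 3: cheapest edge leaving the tree is n5 n9 (10); add n5.
Step 4: cheapest edge leaving the tree is n5 n7 (4); add n7.
Step 5: cheapest edge leaving the tree is n3 n8 (10); add n8.
MST edges: n2 n3, n2 n9, n5 n9, n5 n7, n3 n8; total weight 3+1+10+4+10 = 28.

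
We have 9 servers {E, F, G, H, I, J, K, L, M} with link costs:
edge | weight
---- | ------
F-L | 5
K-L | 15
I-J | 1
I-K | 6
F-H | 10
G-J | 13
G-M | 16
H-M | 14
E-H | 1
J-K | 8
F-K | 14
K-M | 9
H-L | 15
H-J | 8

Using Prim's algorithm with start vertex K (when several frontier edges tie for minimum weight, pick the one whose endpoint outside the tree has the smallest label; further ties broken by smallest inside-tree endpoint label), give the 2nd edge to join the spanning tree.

I-J

Grow the tree from K using Prim:
Step 1: frontier [I-K 6, J-K 8, K-M 9, F-K 14, K-L 15] → take I-K (6); add I.
Step 2: frontier [I-J 1, J-K 8, K-M 9, F-K 14, K-L 15] → take I-J (1); add J.
Step 3: frontier [H-J 8, G-J 13, K-M 9, F-K 14, K-L 15] → take H-J (8); add H.
Step 4: frontier [E-H 1, F-H 10, H-M 14, H-L 15, G-J 13, K-M 9, F-K 14, K-L 15] → take E-H (1); add E.
Step 5: frontier [F-H 10, H-M 14, H-L 15, G-J 13, K-M 9, F-K 14, K-L 15] → take K-M (9); add M.
Step 6: frontier [F-H 10, H-L 15, G-J 13, F-K 14, K-L 15, G-M 16] → take F-H (10); add F.
Step 7: frontier [F-L 5, H-L 15, G-J 13, K-L 15, G-M 16] → take F-L (5); add L.
Step 8: frontier [G-J 13, G-M 16] → take G-J (13); add G.
The 2nd edge added is I-J.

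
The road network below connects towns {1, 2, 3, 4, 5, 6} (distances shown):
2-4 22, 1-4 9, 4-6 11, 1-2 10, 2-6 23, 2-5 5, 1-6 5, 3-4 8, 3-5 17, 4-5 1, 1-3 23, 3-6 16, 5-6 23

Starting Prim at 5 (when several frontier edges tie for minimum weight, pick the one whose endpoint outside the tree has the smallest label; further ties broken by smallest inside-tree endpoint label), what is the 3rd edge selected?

3-4

Prim, starting at 5.
Step 1: frontier [4-5 1, 2-5 5, 3-5 17, 5-6 23] → take 4-5 (1); add 4.
Step 2: frontier [3-4 8, 1-4 9, 4-6 11, 2-4 22, 2-5 5, 3-5 17, 5-6 23] → take 2-5 (5); add 2.
Step 3: frontier [1-2 10, 2-6 23, 3-4 8, 1-4 9, 4-6 11, 3-5 17, 5-6 23] → take 3-4 (8); add 3.
Step 4: frontier [1-2 10, 2-6 23, 3-6 16, 1-3 23, 1-4 9, 4-6 11, 5-6 23] → take 1-4 (9); add 1.
Step 5: frontier [1-6 5, 2-6 23, 3-6 16, 4-6 11, 5-6 23] → take 1-6 (5); add 6.
The 3rd edge added is 3-4.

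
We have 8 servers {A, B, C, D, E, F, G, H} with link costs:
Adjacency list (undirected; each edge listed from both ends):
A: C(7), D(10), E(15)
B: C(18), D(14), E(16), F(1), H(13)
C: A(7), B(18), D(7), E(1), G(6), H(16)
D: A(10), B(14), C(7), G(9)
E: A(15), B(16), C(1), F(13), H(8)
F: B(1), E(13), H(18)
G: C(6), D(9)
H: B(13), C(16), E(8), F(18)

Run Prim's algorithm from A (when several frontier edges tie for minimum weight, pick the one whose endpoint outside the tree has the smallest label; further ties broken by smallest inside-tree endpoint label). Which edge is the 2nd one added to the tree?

Prim, starting at A.
Step 1: cheapest edge leaving the tree is A-C (7); add C.
Step 2: cheapest edge leaving the tree is C-E (1); add E.
Step 3: cheapest edge leaving the tree is C-G (6); add G.
Step 4: cheapest edge leaving the tree is C-D (7); add D.
Step 5: cheapest edge leaving the tree is E-H (8); add H.
Step 6: cheapest edge leaving the tree is B-H (13); add B.
Step 7: cheapest edge leaving the tree is B-F (1); add F.
The 2nd edge added is C-E.

C-E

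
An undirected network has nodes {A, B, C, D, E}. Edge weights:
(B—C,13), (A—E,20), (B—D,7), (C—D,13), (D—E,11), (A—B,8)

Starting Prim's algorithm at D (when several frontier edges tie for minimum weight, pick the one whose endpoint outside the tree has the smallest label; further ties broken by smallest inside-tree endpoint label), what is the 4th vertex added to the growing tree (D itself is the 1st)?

E

Grow the tree from D using Prim:
Step 1: cheapest edge leaving the tree is B—D (7); add B.
Step 2: cheapest edge leaving the tree is A—B (8); add A.
Step 3: cheapest edge leaving the tree is D—E (11); add E.
Step 4: cheapest edge leaving the tree is B—C (13); add C.
Vertex order: D, B, A, E, C. The 4th vertex is E.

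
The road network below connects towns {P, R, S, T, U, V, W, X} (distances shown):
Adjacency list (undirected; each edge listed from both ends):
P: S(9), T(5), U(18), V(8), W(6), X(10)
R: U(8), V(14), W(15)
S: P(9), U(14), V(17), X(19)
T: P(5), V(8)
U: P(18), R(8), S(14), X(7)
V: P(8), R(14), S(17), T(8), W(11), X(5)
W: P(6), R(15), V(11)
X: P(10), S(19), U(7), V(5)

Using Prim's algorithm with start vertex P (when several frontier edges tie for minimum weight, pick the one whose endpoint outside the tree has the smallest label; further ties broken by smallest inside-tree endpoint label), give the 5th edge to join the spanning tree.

U-X

Prim's algorithm from P:
Step 1: cheapest edge leaving the tree is P T (5); add T.
Step 2: cheapest edge leaving the tree is P W (6); add W.
Step 3: cheapest edge leaving the tree is P V (8); add V.
Step 4: cheapest edge leaving the tree is V X (5); add X.
Step 5: cheapest edge leaving the tree is U X (7); add U.
Step 6: cheapest edge leaving the tree is R U (8); add R.
Step 7: cheapest edge leaving the tree is P S (9); add S.
The 5th edge added is U X.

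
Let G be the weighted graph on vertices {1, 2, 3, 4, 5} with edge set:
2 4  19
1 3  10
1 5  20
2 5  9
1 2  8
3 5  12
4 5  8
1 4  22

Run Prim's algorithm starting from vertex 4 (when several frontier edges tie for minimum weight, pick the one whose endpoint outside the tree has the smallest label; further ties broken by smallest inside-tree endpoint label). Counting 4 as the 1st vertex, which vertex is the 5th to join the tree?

3

Grow the tree from 4 using Prim:
Step 1: frontier [4 5 8, 2 4 19, 1 4 22] → take 4 5 (8); add 5.
Step 2: frontier [2 4 19, 1 4 22, 2 5 9, 3 5 12, 1 5 20] → take 2 5 (9); add 2.
Step 3: frontier [1 2 8, 1 4 22, 3 5 12, 1 5 20] → take 1 2 (8); add 1.
Step 4: frontier [1 3 10, 3 5 12] → take 1 3 (10); add 3.
Vertex order: 4, 5, 2, 1, 3. The 5th vertex is 3.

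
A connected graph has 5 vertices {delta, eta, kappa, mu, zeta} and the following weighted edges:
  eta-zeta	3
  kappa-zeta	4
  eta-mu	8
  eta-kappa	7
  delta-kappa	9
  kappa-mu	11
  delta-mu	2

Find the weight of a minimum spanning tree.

Prim's algorithm from eta:
Step 1: cheapest edge leaving the tree is eta-zeta (3); add zeta.
Step 2: cheapest edge leaving the tree is kappa-zeta (4); add kappa.
Step 3: cheapest edge leaving the tree is eta-mu (8); add mu.
Step 4: cheapest edge leaving the tree is delta-mu (2); add delta.
MST edges: eta-zeta, kappa-zeta, eta-mu, delta-mu; total weight 3+4+8+2 = 17.

17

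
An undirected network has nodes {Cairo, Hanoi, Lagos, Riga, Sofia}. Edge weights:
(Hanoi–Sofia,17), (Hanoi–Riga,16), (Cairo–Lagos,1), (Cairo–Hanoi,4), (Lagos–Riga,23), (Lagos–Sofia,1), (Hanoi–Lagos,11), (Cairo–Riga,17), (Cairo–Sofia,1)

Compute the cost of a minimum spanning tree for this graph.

Grow the tree from Cairo using Prim:
Step 1: frontier [Cairo–Lagos 1, Cairo–Sofia 1, Cairo–Hanoi 4, Cairo–Riga 17] → take Cairo–Lagos (1); add Lagos.
Step 2: frontier [Cairo–Sofia 1, Cairo–Hanoi 4, Cairo–Riga 17, Lagos–Sofia 1, Hanoi–Lagos 11, Lagos–Riga 23] → take Cairo–Sofia (1); add Sofia.
Step 3: frontier [Cairo–Hanoi 4, Cairo–Riga 17, Hanoi–Lagos 11, Lagos–Riga 23, Hanoi–Sofia 17] → take Cairo–Hanoi (4); add Hanoi.
Step 4: frontier [Cairo–Riga 17, Hanoi–Riga 16, Lagos–Riga 23] → take Hanoi–Riga (16); add Riga.
MST edges: Cairo–Lagos, Cairo–Sofia, Cairo–Hanoi, Hanoi–Riga; total weight 1+1+4+16 = 22.

22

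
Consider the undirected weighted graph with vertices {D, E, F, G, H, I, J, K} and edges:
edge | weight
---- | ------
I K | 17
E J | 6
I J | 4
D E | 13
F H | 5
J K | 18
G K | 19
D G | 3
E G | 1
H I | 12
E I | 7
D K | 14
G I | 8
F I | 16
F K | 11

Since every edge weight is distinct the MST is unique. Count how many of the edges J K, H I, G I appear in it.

Sort edges by weight, then run Kruskal:
E G (1): add — endpoints in different components.
D G (3): add — endpoints in different components.
I J (4): add — endpoints in different components.
F H (5): add — endpoints in different components.
E J (6): add — endpoints in different components.
E I (7): skip — E and I already connected.
G I (8): skip — G and I already connected.
F K (11): add — endpoints in different components.
H I (12): add — endpoints in different components.
MST edge set: {E G, D G, I J, F H, E J, F K, H I}.
Of the listed edges, {H I} are in the MST → 1.

1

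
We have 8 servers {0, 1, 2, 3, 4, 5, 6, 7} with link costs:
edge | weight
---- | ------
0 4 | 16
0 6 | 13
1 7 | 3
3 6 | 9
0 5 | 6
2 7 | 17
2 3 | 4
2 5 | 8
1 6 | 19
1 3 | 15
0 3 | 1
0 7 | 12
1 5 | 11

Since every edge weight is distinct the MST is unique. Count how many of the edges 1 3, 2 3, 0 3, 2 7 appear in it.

2

Kruskal: consider edges lightest-first.
0 3 (1): add — endpoints in different components.
1 7 (3): add — endpoints in different components.
2 3 (4): add — endpoints in different components.
0 5 (6): add — endpoints in different components.
2 5 (8): skip — 2 and 5 already connected.
3 6 (9): add — endpoints in different components.
1 5 (11): add — endpoints in different components.
0 7 (12): skip — 0 and 7 already connected.
0 6 (13): skip — 0 and 6 already connected.
1 3 (15): skip — 1 and 3 already connected.
0 4 (16): add — endpoints in different components.
MST edge set: {0 3, 1 7, 2 3, 0 5, 3 6, 1 5, 0 4}.
Of the listed edges, {2 3, 0 3} are in the MST → 2.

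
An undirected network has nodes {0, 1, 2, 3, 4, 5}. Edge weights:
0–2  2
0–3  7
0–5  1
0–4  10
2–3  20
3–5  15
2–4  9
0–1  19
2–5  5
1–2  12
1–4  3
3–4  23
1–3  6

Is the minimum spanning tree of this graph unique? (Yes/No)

Yes

Kruskal: consider edges lightest-first.
0–5 (1): add — endpoints in different components.
0–2 (2): add — endpoints in different components.
1–4 (3): add — endpoints in different components.
2–5 (5): skip — 2 and 5 already connected.
1–3 (6): add — endpoints in different components.
0–3 (7): add — endpoints in different components.
Every non-tree edge has weight strictly greater than the heaviest edge on the tree path between its endpoints, so the MST is unique.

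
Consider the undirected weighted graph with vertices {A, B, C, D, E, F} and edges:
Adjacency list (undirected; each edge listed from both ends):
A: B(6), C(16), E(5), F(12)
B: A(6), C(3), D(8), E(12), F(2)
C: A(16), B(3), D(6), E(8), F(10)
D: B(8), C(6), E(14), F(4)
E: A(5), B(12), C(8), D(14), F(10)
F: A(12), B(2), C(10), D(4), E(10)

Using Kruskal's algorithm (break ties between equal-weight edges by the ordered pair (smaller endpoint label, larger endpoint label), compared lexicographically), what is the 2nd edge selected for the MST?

Kruskal: consider edges lightest-first.
B F (2): add — endpoints in different components.
B C (3): add — endpoints in different components.
D F (4): add — endpoints in different components.
A E (5): add — endpoints in different components.
A B (6): add — endpoints in different components.
The 2nd edge added is B C.

B-C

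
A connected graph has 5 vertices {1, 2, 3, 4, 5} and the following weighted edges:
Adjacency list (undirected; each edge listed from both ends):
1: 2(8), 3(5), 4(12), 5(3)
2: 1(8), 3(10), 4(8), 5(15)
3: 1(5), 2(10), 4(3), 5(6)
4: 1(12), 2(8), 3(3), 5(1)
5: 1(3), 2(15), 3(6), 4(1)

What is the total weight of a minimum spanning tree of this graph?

Kruskal's algorithm — process edges by increasing weight (ties by edge label):
4 5 (1): add. Components now {1} {2} {3} {4,5}
1 5 (3): add. Components now {1,4,5} {2} {3}
3 4 (3): add. Components now {1,3,4,5} {2}
1 3 (5): skip — 1 and 3 already connected.
3 5 (6): skip — 3 and 5 already connected.
1 2 (8): add. Components now {1,2,3,4,5}
MST edges: 4 5, 1 5, 3 4, 1 2; total weight 1+3+3+8 = 15.

15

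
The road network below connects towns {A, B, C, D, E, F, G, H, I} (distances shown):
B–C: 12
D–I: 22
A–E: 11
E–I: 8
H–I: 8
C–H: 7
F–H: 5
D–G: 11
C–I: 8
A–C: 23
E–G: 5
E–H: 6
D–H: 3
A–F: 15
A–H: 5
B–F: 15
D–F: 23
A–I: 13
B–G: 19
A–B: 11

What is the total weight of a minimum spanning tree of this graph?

50

Grow the tree from E using Prim:
Step 1: cheapest edge leaving the tree is E–G (5); add G.
Step 2: cheapest edge leaving the tree is E–H (6); add H.
Step 3: cheapest edge leaving the tree is D–H (3); add D.
Step 4: cheapest edge leaving the tree is A–H (5); add A.
Step 5: cheapest edge leaving the tree is F–H (5); add F.
Step 6: cheapest edge leaving the tree is C–H (7); add C.
Step 7: cheapest edge leaving the tree is C–I (8); add I.
Step 8: cheapest edge leaving the tree is A–B (11); add B.
MST edges: E–G, E–H, D–H, A–H, F–H, C–H, C–I, A–B; total weight 5+6+3+5+5+7+8+11 = 50.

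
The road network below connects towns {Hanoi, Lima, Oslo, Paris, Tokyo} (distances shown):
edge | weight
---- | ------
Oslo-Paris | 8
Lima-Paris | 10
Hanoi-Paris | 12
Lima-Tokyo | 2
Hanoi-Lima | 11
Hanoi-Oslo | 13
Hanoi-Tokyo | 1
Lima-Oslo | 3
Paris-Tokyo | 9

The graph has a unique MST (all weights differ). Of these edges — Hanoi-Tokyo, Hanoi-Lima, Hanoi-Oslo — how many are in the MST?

1

Kruskal's algorithm — process edges by increasing weight (ties by edge label):
Hanoi-Tokyo (1): add. Components now {Hanoi,Tokyo} {Lima} {Paris} {Oslo}
Lima-Tokyo (2): add. Components now {Hanoi,Lima,Tokyo} {Paris} {Oslo}
Lima-Oslo (3): add. Components now {Hanoi,Lima,Oslo,Tokyo} {Paris}
Oslo-Paris (8): add. Components now {Hanoi,Lima,Oslo,Paris,Tokyo}
MST edge set: {Hanoi-Tokyo, Lima-Tokyo, Lima-Oslo, Oslo-Paris}.
Of the listed edges, {Hanoi-Tokyo} are in the MST → 1.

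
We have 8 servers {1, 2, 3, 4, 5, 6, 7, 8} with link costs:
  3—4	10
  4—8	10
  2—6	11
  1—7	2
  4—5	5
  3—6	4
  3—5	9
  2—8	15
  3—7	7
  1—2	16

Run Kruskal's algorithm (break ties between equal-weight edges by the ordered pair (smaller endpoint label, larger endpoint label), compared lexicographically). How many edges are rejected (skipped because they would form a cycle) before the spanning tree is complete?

1

Kruskal: consider edges lightest-first.
1—7 (2): add — endpoints in different components.
3—6 (4): add — endpoints in different components.
4—5 (5): add — endpoints in different components.
3—7 (7): add — endpoints in different components.
3—5 (9): add — endpoints in different components.
3—4 (10): skip — 3 and 4 already connected.
4—8 (10): add — endpoints in different components.
2—6 (11): add — endpoints in different components.
Edges rejected before the tree was complete: 1.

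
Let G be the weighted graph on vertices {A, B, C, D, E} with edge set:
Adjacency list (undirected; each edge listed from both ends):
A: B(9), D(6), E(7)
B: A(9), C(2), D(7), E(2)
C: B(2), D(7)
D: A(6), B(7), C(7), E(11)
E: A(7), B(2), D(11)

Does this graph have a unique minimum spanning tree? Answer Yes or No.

No

Kruskal's algorithm — process edges by increasing weight (ties by edge label):
B—C (2): add — endpoints in different components.
B—E (2): add — endpoints in different components.
A—D (6): add — endpoints in different components.
A—E (7): add — endpoints in different components.
Non-tree edge C—D has weight 7, equal to the heaviest edge on its tree cycle — swapping gives another MST of the same weight. Not unique.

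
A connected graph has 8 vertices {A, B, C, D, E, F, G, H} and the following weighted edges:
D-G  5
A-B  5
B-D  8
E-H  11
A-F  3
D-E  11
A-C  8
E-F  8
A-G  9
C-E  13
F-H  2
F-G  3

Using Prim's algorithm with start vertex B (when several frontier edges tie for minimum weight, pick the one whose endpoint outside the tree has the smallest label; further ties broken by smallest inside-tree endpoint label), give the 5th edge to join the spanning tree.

D-G

Prim, starting at B.
Step 1: cheapest edge leaving the tree is A-B (5); add A.
Step 2: cheapest edge leaving the tree is A-F (3); add F.
Step 3: cheapest edge leaving the tree is F-H (2); add H.
Step 4: cheapest edge leaving the tree is F-G (3); add G.
Step 5: cheapest edge leaving the tree is D-G (5); add D.
Step 6: cheapest edge leaving the tree is A-C (8); add C.
Step 7: cheapest edge leaving the tree is E-F (8); add E.
The 5th edge added is D-G.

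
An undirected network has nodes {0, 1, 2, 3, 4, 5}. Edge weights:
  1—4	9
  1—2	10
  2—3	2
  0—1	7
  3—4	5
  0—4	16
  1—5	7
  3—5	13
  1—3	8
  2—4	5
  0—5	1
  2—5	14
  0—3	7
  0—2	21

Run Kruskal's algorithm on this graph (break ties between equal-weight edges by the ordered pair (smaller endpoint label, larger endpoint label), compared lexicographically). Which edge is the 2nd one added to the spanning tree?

2-3

Kruskal's algorithm — process edges by increasing weight (ties by edge label):
0—5 (1): add. Components now {0,5} {1} {2} {3} {4}
2—3 (2): add. Components now {0,5} {1} {2,3} {4}
2—4 (5): add. Components now {0,5} {1} {2,3,4}
3—4 (5): skip — 3 and 4 already connected.
0—1 (7): add. Components now {0,1,5} {2,3,4}
0—3 (7): add. Components now {0,1,2,3,4,5}
The 2nd edge added is 2—3.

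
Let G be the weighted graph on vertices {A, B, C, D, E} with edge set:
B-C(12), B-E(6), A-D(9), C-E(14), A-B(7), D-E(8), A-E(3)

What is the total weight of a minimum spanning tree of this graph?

29

Sort edges by weight, then run Kruskal:
A-E (3): add. Components now {A,E} {B} {C} {D}
B-E (6): add. Components now {A,B,E} {C} {D}
A-B (7): skip — A and B already connected.
D-E (8): add. Components now {A,B,D,E} {C}
A-D (9): skip — A and D already connected.
B-C (12): add. Components now {A,B,C,D,E}
MST edges: A-E, B-E, D-E, B-C; total weight 3+6+8+12 = 29.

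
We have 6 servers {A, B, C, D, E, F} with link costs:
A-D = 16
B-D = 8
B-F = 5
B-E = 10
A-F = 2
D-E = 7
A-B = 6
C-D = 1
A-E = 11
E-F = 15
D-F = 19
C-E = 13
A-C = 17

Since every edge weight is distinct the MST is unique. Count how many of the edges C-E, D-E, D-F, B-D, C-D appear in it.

Kruskal's algorithm — process edges by increasing weight (ties by edge label):
C-D (1): add — endpoints in different components.
A-F (2): add — endpoints in different components.
B-F (5): add — endpoints in different components.
A-B (6): skip — A and B already connected.
D-E (7): add — endpoints in different components.
B-D (8): add — endpoints in different components.
MST edge set: {C-D, A-F, B-F, D-E, B-D}.
Of the listed edges, {D-E, B-D, C-D} are in the MST → 3.

3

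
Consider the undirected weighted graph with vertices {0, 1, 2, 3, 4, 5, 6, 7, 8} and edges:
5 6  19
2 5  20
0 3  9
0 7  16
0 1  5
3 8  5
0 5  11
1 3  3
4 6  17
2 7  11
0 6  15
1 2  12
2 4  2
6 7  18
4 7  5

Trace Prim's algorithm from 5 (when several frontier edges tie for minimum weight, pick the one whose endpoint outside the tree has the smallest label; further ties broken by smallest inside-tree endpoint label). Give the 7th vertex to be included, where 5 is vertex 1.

4

Prim, starting at 5.
Step 1: cheapest edge leaving the tree is 0 5 (11); add 0.
Step 2: cheapest edge leaving the tree is 0 1 (5); add 1.
Step 3: cheapest edge leaving the tree is 1 3 (3); add 3.
Step 4: cheapest edge leaving the tree is 3 8 (5); add 8.
Step 5: cheapest edge leaving the tree is 1 2 (12); add 2.
Step 6: cheapest edge leaving the tree is 2 4 (2); add 4.
Step 7: cheapest edge leaving the tree is 4 7 (5); add 7.
Step 8: cheapest edge leaving the tree is 0 6 (15); add 6.
Vertex order: 5, 0, 1, 3, 8, 2, 4, 7, 6. The 7th vertex is 4.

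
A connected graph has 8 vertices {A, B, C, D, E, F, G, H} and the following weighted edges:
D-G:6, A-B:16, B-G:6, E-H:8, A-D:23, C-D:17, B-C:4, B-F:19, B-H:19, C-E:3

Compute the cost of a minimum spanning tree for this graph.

62

Prim, starting at H.
Step 1: cheapest edge leaving the tree is E-H (8); add E.
Step 2: cheapest edge leaving the tree is C-E (3); add C.
Step 3: cheapest edge leaving the tree is B-C (4); add B.
Step 4: cheapest edge leaving the tree is B-G (6); add G.
Step 5: cheapest edge leaving the tree is D-G (6); add D.
Step 6: cheapest edge leaving the tree is A-B (16); add A.
Step 7: cheapest edge leaving the tree is B-F (19); add F.
MST edges: E-H, C-E, B-C, B-G, D-G, A-B, B-F; total weight 8+3+4+6+6+16+19 = 62.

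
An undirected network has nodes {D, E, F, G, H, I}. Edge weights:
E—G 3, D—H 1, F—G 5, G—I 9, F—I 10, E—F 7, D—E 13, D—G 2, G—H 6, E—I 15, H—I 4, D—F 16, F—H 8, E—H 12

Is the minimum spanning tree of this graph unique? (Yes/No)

Kruskal's algorithm — process edges by increasing weight (ties by edge label):
D—H (1): add — endpoints in different components.
D—G (2): add — endpoints in different components.
E—G (3): add — endpoints in different components.
H—I (4): add — endpoints in different components.
F—G (5): add — endpoints in different components.
Every non-tree edge has weight strictly greater than the heaviest edge on the tree path between its endpoints, so the MST is unique.

Yes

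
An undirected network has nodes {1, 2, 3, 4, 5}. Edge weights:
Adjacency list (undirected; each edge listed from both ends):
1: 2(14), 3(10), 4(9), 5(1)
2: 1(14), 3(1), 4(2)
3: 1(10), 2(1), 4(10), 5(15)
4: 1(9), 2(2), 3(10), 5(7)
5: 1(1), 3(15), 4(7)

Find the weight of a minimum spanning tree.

11

Kruskal's algorithm — process edges by increasing weight (ties by edge label):
1—5 (1): add. Components now {1,5} {2} {3} {4}
2—3 (1): add. Components now {1,5} {2,3} {4}
2—4 (2): add. Components now {1,5} {2,3,4}
4—5 (7): add. Components now {1,2,3,4,5}
MST edges: 1—5, 2—3, 2—4, 4—5; total weight 1+1+2+7 = 11.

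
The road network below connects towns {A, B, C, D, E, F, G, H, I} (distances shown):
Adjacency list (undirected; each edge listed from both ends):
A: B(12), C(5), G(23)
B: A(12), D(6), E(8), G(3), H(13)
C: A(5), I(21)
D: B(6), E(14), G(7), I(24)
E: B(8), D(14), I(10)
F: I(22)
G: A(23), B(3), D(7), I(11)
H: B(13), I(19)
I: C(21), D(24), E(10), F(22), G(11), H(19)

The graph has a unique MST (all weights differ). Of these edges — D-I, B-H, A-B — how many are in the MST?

Sort edges by weight, then run Kruskal:
B-G (3): add — endpoints in different components.
A-C (5): add — endpoints in different components.
B-D (6): add — endpoints in different components.
D-G (7): skip — D and G already connected.
B-E (8): add — endpoints in different components.
E-I (10): add — endpoints in different components.
G-I (11): skip — G and I already connected.
A-B (12): add — endpoints in different components.
B-H (13): add — endpoints in different components.
D-E (14): skip — D and E already connected.
H-I (19): skip — H and I already connected.
C-I (21): skip — C and I already connected.
F-I (22): add — endpoints in different components.
MST edge set: {B-G, A-C, B-D, B-E, E-I, A-B, B-H, F-I}.
Of the listed edges, {B-H, A-B} are in the MST → 2.

2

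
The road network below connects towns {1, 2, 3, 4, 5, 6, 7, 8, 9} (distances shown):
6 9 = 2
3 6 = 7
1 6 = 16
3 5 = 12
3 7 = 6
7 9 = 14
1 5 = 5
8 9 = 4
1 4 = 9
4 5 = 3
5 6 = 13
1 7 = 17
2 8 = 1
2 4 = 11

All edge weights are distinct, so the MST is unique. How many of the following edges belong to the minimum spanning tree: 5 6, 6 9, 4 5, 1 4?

2

Kruskal's algorithm — process edges by increasing weight (ties by edge label):
2 8 (1): add — endpoints in different components.
6 9 (2): add — endpoints in different components.
4 5 (3): add — endpoints in different components.
8 9 (4): add — endpoints in different components.
1 5 (5): add — endpoints in different components.
3 7 (6): add — endpoints in different components.
3 6 (7): add — endpoints in different components.
1 4 (9): skip — 1 and 4 already connected.
2 4 (11): add — endpoints in different components.
MST edge set: {2 8, 6 9, 4 5, 8 9, 1 5, 3 7, 3 6, 2 4}.
Of the listed edges, {6 9, 4 5} are in the MST → 2.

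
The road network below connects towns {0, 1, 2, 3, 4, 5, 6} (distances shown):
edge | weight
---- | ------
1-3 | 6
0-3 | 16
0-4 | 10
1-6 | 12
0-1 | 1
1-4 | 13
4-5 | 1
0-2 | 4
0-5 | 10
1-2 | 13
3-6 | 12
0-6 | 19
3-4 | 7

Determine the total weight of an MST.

Sort edges by weight, then run Kruskal:
0-1 (1): add. Components now {0,1} {2} {3} {4} {5} {6}
4-5 (1): add. Components now {0,1} {2} {3} {4,5} {6}
0-2 (4): add. Components now {0,1,2} {3} {4,5} {6}
1-3 (6): add. Components now {0,1,2,3} {4,5} {6}
3-4 (7): add. Components now {0,1,2,3,4,5} {6}
0-4 (10): skip — 0 and 4 already connected.
0-5 (10): skip — 0 and 5 already connected.
1-6 (12): add. Components now {0,1,2,3,4,5,6}
MST edges: 0-1, 4-5, 0-2, 1-3, 3-4, 1-6; total weight 1+1+4+6+7+12 = 31.

31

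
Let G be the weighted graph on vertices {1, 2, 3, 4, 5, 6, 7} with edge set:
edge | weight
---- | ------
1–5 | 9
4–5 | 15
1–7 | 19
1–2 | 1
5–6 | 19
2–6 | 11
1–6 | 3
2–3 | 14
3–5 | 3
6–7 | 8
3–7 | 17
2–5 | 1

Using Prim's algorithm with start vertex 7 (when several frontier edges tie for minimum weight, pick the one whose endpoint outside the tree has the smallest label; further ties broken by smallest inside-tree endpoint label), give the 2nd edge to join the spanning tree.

1-6

Prim, starting at 7.
Step 1: cheapest edge leaving the tree is 6–7 (8); add 6.
Step 2: cheapest edge leaving the tree is 1–6 (3); add 1.
Step 3: cheapest edge leaving the tree is 1–2 (1); add 2.
Step 4: cheapest edge leaving the tree is 2–5 (1); add 5.
Step 5: cheapest edge leaving the tree is 3–5 (3); add 3.
Step 6: cheapest edge leaving the tree is 4–5 (15); add 4.
The 2nd edge added is 1–6.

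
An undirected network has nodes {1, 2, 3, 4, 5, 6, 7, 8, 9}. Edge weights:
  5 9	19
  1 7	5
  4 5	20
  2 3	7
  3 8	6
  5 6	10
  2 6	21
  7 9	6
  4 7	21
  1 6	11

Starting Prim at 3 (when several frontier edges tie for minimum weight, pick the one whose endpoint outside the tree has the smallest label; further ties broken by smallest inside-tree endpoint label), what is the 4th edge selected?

Grow the tree from 3 using Prim:
Step 1: frontier [3 8 6, 2 3 7] → take 3 8 (6); add 8.
Step 2: frontier [2 3 7] → take 2 3 (7); add 2.
Step 3: frontier [2 6 21] → take 2 6 (21); add 6.
Step 4: frontier [5 6 10, 1 6 11] → take 5 6 (10); add 5.
Step 5: frontier [5 9 19, 4 5 20, 1 6 11] → take 1 6 (11); add 1.
Step 6: frontier [1 7 5, 5 9 19, 4 5 20] → take 1 7 (5); add 7.
Step 7: frontier [5 9 19, 4 5 20, 7 9 6, 4 7 21] → take 7 9 (6); add 9.
Step 8: frontier [4 5 20, 4 7 21] → take 4 5 (20); add 4.
The 4th edge added is 5 6.

5-6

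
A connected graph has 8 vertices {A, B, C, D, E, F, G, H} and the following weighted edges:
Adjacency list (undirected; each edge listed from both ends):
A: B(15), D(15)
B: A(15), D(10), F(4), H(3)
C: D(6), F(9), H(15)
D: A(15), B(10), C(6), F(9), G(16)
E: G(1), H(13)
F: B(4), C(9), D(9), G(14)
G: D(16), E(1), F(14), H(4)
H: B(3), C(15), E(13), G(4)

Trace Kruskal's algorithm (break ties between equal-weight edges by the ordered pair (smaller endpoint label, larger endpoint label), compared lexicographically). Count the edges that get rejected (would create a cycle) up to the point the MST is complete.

Sort edges by weight, then run Kruskal:
E-G (1): add — endpoints in different components.
B-H (3): add — endpoints in different components.
B-F (4): add — endpoints in different components.
G-H (4): add — endpoints in different components.
C-D (6): add — endpoints in different components.
C-F (9): add — endpoints in different components.
D-F (9): skip — D and F already connected.
B-D (10): skip — B and D already connected.
E-H (13): skip — E and H already connected.
F-G (14): skip — F and G already connected.
A-B (15): add — endpoints in different components.
Edges rejected before the tree was complete: 4.

4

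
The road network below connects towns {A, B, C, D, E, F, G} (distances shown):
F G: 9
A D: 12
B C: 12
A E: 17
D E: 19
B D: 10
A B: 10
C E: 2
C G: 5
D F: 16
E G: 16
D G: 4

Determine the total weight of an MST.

40

Kruskal's algorithm — process edges by increasing weight (ties by edge label):
C E (2): add. Components now {A} {B} {C,E} {D} {F} {G}
D G (4): add. Components now {A} {B} {C,E} {D,G} {F}
C G (5): add. Components now {A} {B} {C,D,E,G} {F}
F G (9): add. Components now {A} {B} {C,D,E,F,G}
A B (10): add. Components now {A,B} {C,D,E,F,G}
B D (10): add. Components now {A,B,C,D,E,F,G}
MST edges: C E, D G, C G, F G, A B, B D; total weight 2+4+5+9+10+10 = 40.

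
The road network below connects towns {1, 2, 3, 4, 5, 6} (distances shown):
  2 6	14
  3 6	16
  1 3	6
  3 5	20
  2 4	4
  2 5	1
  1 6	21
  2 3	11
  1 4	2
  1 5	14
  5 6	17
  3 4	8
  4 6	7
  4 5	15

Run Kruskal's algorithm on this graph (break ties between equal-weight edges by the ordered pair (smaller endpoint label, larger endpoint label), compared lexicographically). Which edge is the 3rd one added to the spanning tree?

2-4

Kruskal's algorithm — process edges by increasing weight (ties by edge label):
2 5 (1): add — endpoints in different components.
1 4 (2): add — endpoints in different components.
2 4 (4): add — endpoints in different components.
1 3 (6): add — endpoints in different components.
4 6 (7): add — endpoints in different components.
The 3rd edge added is 2 4.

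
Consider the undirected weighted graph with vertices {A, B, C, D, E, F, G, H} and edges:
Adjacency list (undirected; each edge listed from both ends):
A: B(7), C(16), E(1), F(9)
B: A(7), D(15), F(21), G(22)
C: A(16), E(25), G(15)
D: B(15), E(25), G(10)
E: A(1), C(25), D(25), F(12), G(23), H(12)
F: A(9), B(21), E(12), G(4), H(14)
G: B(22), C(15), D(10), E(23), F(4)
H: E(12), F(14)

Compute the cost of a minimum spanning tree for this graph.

Kruskal: consider edges lightest-first.
A–E (1): add — endpoints in different components.
F–G (4): add — endpoints in different components.
A–B (7): add — endpoints in different components.
A–F (9): add — endpoints in different components.
D–G (10): add — endpoints in different components.
E–F (12): skip — E and F already connected.
E–H (12): add — endpoints in different components.
F–H (14): skip — F and H already connected.
B–D (15): skip — B and D already connected.
C–G (15): add — endpoints in different components.
MST edges: A–E, F–G, A–B, A–F, D–G, E–H, C–G; total weight 1+4+7+9+10+12+15 = 58.

58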